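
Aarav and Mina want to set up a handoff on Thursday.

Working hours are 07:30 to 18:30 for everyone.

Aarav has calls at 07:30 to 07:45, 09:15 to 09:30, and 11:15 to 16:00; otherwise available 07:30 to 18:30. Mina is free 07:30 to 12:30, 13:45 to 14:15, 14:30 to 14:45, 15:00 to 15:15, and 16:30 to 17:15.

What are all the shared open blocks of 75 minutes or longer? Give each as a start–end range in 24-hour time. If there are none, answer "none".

07:45–09:15, 09:30–11:15

Aarav free within 07:30–18:30: 07:45–09:15, 09:30–11:15, 16:00–18:30.
Aarav ∩ Mina: 07:45–09:15, 09:30–11:15, 16:30–17:15.
Windows ≥ 75 min: 07:45–09:15, 09:30–11:15.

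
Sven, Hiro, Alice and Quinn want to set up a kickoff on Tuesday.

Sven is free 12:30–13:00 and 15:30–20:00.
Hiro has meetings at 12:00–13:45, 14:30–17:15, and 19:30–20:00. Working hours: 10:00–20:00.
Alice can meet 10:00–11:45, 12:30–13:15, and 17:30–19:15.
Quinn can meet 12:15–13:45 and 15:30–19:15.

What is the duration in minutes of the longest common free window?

Hiro free within 10:00–20:00: 10:00–12:00, 13:45–14:30, 17:15–19:30.
Sven ∩ Hiro: 17:15–19:30.
Sven ∩ Hiro ∩ Alice: 17:30–19:15.
Sven ∩ Hiro ∩ Alice ∩ Quinn: 17:30–19:15.
Single common window of 105 minutes.

105 minutes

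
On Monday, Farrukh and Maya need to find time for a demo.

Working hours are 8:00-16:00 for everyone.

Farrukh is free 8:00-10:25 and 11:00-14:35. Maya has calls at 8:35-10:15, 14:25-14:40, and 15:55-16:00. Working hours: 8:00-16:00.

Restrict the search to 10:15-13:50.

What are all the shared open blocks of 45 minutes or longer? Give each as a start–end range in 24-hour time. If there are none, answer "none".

Maya free within 08:00–16:00: 08:00–08:35, 10:15–14:25, 14:40–15:55.
Farrukh ∩ Maya: 08:00–08:35, 10:15–10:25, 11:00–14:25.
Restricted to 10:15–13:50: 10:15–10:25, 11:00–13:50.
Windows ≥ 45 min: 11:00–13:50.

11:00–13:50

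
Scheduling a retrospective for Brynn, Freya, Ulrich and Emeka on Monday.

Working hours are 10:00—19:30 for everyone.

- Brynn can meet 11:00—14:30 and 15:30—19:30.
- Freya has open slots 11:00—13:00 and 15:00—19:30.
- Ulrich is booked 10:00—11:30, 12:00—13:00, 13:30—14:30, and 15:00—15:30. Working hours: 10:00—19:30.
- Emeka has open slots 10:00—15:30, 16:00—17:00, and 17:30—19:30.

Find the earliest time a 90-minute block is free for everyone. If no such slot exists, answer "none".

17:30

Ulrich free within 10:00–19:30: 11:30–12:00, 13:00–13:30, 14:30–15:00, 15:30–19:30.
Brynn ∩ Freya: 11:00–13:00, 15:30–19:30.
Brynn ∩ Freya ∩ Ulrich: 11:30–12:00, 15:30–19:30.
Brynn ∩ Freya ∩ Ulrich ∩ Emeka: 11:30–12:00, 16:00–17:00, 17:30–19:30.
Windows ≥ 90 min: 17:30–19:30.
Earliest such window starts at 17:30.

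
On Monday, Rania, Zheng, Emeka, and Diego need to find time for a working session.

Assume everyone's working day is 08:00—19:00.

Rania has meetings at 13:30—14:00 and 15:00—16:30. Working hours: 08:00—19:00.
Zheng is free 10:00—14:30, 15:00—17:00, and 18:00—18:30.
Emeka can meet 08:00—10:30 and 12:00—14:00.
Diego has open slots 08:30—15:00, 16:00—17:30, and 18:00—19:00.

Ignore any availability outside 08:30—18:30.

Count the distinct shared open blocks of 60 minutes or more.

1

Rania free within 08:00–19:00: 08:00–13:30, 14:00–15:00, 16:30–19:00.
Rania ∩ Zheng: 10:00–13:30, 14:00–14:30, 16:30–17:00, 18:00–18:30.
Rania ∩ Zheng ∩ Emeka: 10:00–10:30, 12:00–13:30.
Rania ∩ Zheng ∩ Emeka ∩ Diego: 10:00–10:30, 12:00–13:30.
Restricted to 08:30–18:30: 10:00–10:30, 12:00–13:30.
Windows ≥ 60 min: 12:00–13:30.
That's 1 window.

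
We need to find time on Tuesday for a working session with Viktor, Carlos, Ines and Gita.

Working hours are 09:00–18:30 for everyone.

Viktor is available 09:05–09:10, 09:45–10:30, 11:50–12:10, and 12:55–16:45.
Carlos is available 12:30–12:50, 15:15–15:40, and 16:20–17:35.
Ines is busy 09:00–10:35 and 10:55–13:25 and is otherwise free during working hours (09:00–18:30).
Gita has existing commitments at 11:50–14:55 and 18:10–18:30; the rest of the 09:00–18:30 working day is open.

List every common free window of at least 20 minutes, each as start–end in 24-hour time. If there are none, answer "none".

Ines free within 09:00–18:30: 10:35–10:55, 13:25–18:30.
Gita free within 09:00–18:30: 09:00–11:50, 14:55–18:10.
Viktor ∩ Carlos: 15:15–15:40, 16:20–16:45.
Viktor ∩ Carlos ∩ Ines: 15:15–15:40, 16:20–16:45.
Viktor ∩ Carlos ∩ Ines ∩ Gita: 15:15–15:40, 16:20–16:45.
Windows ≥ 20 min: 15:15–15:40, 16:20–16:45.

15:15–15:40, 16:20–16:45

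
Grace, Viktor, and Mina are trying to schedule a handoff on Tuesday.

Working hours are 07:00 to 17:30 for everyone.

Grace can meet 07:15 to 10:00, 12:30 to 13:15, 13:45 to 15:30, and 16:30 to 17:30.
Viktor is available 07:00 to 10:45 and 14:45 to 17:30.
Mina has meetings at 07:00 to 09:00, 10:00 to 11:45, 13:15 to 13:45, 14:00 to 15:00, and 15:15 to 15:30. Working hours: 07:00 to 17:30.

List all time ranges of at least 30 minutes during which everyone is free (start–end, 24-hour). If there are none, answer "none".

09:00–10:00, 16:30–17:30

Mina free within 07:00–17:30: 09:00–10:00, 11:45–13:15, 13:45–14:00, 15:00–15:15, 15:30–17:30.
Grace ∩ Viktor: 07:15–10:00, 14:45–15:30, 16:30–17:30.
Grace ∩ Viktor ∩ Mina: 09:00–10:00, 15:00–15:15, 16:30–17:30.
Windows ≥ 30 min: 09:00–10:00, 16:30–17:30.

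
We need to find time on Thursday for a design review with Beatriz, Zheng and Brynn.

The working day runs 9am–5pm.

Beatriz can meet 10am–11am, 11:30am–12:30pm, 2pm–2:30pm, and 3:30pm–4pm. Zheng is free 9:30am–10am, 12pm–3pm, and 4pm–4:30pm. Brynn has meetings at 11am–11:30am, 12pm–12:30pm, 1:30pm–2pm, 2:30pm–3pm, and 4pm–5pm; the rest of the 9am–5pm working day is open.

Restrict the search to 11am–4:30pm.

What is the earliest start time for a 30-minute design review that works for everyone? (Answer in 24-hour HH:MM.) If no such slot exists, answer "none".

14:00

Brynn free within 09:00–17:00: 09:00–11:00, 11:30–12:00, 12:30–13:30, 14:00–14:30, 15:00–16:00.
Beatriz ∩ Zheng: 12:00–12:30, 14:00–14:30.
Beatriz ∩ Zheng ∩ Brynn: 14:00–14:30.
Restricted to 11:00–16:30: 14:00–14:30.
Windows ≥ 30 min: 14:00–14:30.
Earliest such window starts at 14:00.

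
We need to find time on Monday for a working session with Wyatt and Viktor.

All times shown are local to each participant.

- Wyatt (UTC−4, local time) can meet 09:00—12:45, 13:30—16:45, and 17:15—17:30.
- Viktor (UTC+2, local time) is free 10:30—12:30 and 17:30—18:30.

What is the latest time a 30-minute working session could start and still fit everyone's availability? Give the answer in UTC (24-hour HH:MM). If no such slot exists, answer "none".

16:00

Wyatt → UTC: 13:00–16:45, 17:30–20:45, 21:15–21:30.
Viktor → UTC: 08:30–10:30, 15:30–16:30.
Wyatt ∩ Viktor: 15:30–16:30.
Windows ≥ 30 min: 15:30–16:30.
Latest start in the last window 15:30–16:30 is 16:30 − 30 min = 16:00.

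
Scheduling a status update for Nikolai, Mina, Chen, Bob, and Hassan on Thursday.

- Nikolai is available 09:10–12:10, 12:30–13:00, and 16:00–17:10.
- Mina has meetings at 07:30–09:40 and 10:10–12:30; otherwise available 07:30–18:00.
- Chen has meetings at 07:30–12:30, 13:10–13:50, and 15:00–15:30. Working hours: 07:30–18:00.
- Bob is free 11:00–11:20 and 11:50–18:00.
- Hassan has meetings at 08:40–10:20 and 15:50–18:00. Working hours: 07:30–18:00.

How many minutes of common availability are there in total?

Mina free within 07:30–18:00: 09:40–10:10, 12:30–18:00.
Chen free within 07:30–18:00: 12:30–13:10, 13:50–15:00, 15:30–18:00.
Hassan free within 07:30–18:00: 07:30–08:40, 10:20–15:50.
Nikolai ∩ Mina: 09:40–10:10, 12:30–13:00, 16:00–17:10.
Nikolai ∩ Mina ∩ Chen: 12:30–13:00, 16:00–17:10.
Nikolai ∩ Mina ∩ Chen ∩ Bob: 12:30–13:00, 16:00–17:10.
Nikolai ∩ Mina ∩ Chen ∩ Bob ∩ Hassan: 12:30–13:00.
Total common minutes: 30.

30 minutes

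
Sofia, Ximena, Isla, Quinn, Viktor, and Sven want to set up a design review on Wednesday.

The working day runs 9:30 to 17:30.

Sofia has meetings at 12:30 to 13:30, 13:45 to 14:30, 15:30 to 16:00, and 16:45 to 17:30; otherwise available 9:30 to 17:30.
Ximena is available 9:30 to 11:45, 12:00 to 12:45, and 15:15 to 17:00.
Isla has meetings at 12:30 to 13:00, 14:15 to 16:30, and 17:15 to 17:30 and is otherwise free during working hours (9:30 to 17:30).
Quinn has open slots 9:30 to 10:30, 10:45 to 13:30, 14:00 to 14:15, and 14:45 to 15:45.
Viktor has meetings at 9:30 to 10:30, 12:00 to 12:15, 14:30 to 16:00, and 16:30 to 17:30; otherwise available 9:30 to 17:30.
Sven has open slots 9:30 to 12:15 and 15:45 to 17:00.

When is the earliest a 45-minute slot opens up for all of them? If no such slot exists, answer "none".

Sofia free within 09:30–17:30: 09:30–12:30, 13:30–13:45, 14:30–15:30, 16:00–16:45.
Isla free within 09:30–17:30: 09:30–12:30, 13:00–14:15, 16:30–17:15.
Viktor free within 09:30–17:30: 10:30–12:00, 12:15–14:30, 16:00–16:30.
Sofia ∩ Ximena: 09:30–11:45, 12:00–12:30, 15:15–15:30, 16:00–16:45.
Sofia ∩ Ximena ∩ Isla: 09:30–11:45, 12:00–12:30, 16:30–16:45.
Sofia ∩ Ximena ∩ Isla ∩ Quinn: 09:30–10:30, 10:45–11:45, 12:00–12:30.
Sofia ∩ Ximena ∩ Isla ∩ Quinn ∩ Viktor: 10:45–11:45, 12:15–12:30.
Sofia ∩ Ximena ∩ Isla ∩ Quinn ∩ Viktor ∩ Sven: 10:45–11:45.
Windows ≥ 45 min: 10:45–11:45.
Earliest such window starts at 10:45.

10:45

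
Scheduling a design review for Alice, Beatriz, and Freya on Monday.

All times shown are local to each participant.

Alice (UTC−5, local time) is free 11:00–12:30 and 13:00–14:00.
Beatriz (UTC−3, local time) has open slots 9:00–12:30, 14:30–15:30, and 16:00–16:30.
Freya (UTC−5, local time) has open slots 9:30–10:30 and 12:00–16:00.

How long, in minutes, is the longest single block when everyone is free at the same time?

30 minutes

Alice → UTC: 16:00–17:30, 18:00–19:00.
Beatriz → UTC: 12:00–15:30, 17:30–18:30, 19:00–19:30.
Freya → UTC: 14:30–15:30, 17:00–21:00.
Alice ∩ Beatriz: 18:00–18:30.
Alice ∩ Beatriz ∩ Freya: 18:00–18:30.
Single common window of 30 minutes.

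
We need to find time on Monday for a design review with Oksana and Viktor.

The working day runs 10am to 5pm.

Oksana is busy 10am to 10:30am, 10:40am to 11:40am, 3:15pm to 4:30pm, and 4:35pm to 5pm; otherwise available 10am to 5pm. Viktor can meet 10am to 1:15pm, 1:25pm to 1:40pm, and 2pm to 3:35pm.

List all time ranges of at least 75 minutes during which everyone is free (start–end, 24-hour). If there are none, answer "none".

11:40–13:15, 14:00–15:15

Oksana free within 10:00–17:00: 10:30–10:40, 11:40–15:15, 16:30–16:35.
Oksana ∩ Viktor: 10:30–10:40, 11:40–13:15, 13:25–13:40, 14:00–15:15.
Windows ≥ 75 min: 11:40–13:15, 14:00–15:15.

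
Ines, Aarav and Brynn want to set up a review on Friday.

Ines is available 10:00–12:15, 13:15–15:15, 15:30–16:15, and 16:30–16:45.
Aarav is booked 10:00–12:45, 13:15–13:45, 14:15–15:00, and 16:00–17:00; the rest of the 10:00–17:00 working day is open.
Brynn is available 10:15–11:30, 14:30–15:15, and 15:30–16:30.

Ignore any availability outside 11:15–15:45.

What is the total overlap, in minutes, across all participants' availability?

Aarav free within 10:00–17:00: 12:45–13:15, 13:45–14:15, 15:00–16:00.
Ines ∩ Aarav: 13:45–14:15, 15:00–15:15, 15:30–16:00.
Ines ∩ Aarav ∩ Brynn: 15:00–15:15, 15:30–16:00.
Restricted to 11:15–15:45: 15:00–15:15, 15:30–15:45.
Total common minutes: 15 + 15 = 30.

30 minutes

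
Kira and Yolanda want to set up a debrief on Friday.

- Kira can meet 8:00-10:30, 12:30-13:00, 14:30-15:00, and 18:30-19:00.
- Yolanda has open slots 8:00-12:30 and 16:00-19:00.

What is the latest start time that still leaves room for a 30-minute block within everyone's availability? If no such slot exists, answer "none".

18:30

Kira ∩ Yolanda: 08:00–10:30, 18:30–19:00.
Windows ≥ 30 min: 08:00–10:30, 18:30–19:00.
Latest start in the last window 18:30–19:00 is 19:00 − 30 min = 18:30.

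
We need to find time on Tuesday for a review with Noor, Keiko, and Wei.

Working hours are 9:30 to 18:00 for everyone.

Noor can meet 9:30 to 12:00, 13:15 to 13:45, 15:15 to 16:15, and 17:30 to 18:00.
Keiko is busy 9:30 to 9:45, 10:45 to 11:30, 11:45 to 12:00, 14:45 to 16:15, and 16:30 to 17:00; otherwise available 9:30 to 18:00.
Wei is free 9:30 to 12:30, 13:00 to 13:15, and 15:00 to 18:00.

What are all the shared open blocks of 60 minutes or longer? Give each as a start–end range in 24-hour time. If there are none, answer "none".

09:45–10:45

Keiko free within 09:30–18:00: 09:45–10:45, 11:30–11:45, 12:00–14:45, 16:15–16:30, 17:00–18:00.
Noor ∩ Keiko: 09:45–10:45, 11:30–11:45, 13:15–13:45, 17:30–18:00.
Noor ∩ Keiko ∩ Wei: 09:45–10:45, 11:30–11:45, 17:30–18:00.
Windows ≥ 60 min: 09:45–10:45.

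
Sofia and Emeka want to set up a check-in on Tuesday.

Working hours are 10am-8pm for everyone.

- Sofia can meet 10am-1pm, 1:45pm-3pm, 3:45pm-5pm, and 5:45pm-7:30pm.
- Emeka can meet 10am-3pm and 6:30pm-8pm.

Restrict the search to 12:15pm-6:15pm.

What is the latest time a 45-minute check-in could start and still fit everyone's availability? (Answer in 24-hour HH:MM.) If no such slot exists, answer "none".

14:15

Sofia ∩ Emeka: 10:00–13:00, 13:45–15:00, 18:30–19:30.
Restricted to 12:15–18:15: 12:15–13:00, 13:45–15:00.
Windows ≥ 45 min: 12:15–13:00, 13:45–15:00.
Latest start in the last window 13:45–15:00 is 15:00 − 45 min = 14:15.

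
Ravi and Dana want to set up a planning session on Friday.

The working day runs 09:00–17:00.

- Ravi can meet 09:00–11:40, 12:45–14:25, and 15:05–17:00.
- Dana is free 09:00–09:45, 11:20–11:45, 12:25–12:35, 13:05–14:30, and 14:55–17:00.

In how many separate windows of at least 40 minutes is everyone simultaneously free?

3

Ravi ∩ Dana: 09:00–09:45, 11:20–11:40, 13:05–14:25, 15:05–17:00.
Windows ≥ 40 min: 09:00–09:45, 13:05–14:25, 15:05–17:00.
That's 3 windows.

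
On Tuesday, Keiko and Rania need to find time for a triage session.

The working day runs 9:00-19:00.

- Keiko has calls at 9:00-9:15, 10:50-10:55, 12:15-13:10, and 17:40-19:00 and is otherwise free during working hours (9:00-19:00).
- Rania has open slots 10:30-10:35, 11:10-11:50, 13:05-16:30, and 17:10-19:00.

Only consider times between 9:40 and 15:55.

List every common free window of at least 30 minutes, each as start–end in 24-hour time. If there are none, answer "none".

Keiko free within 09:00–19:00: 09:15–10:50, 10:55–12:15, 13:10–17:40.
Keiko ∩ Rania: 10:30–10:35, 11:10–11:50, 13:10–16:30, 17:10–17:40.
Restricted to 09:40–15:55: 10:30–10:35, 11:10–11:50, 13:10–15:55.
Windows ≥ 30 min: 11:10–11:50, 13:10–15:55.

11:10–11:50, 13:10–15:55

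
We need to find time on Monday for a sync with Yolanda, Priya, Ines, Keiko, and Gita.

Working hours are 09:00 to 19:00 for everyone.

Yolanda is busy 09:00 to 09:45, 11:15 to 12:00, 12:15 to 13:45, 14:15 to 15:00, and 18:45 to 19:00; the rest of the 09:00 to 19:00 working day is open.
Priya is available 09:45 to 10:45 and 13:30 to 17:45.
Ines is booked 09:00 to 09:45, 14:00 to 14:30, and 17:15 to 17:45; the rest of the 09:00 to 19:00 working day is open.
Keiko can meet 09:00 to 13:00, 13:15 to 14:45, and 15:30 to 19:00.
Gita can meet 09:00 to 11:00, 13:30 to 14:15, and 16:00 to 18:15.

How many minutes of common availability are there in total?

Yolanda free within 09:00–19:00: 09:45–11:15, 12:00–12:15, 13:45–14:15, 15:00–18:45.
Ines free within 09:00–19:00: 09:45–14:00, 14:30–17:15, 17:45–19:00.
Yolanda ∩ Priya: 09:45–10:45, 13:45–14:15, 15:00–17:45.
Yolanda ∩ Priya ∩ Ines: 09:45–10:45, 13:45–14:00, 15:00–17:15.
Yolanda ∩ Priya ∩ Ines ∩ Keiko: 09:45–10:45, 13:45–14:00, 15:30–17:15.
Yolanda ∩ Priya ∩ Ines ∩ Keiko ∩ Gita: 09:45–10:45, 13:45–14:00, 16:00–17:15.
Total common minutes: 60 + 15 + 75 = 150.

150 minutes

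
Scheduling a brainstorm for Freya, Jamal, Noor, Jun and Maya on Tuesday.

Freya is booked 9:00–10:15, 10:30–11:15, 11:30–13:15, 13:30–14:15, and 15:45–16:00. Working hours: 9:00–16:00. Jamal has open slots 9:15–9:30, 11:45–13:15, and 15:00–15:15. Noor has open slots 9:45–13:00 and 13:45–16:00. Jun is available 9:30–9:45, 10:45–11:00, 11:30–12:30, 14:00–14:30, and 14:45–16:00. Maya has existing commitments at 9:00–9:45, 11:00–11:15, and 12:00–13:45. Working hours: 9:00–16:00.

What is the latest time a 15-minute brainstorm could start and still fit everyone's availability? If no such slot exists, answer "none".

15:00

Freya free within 09:00–16:00: 10:15–10:30, 11:15–11:30, 13:15–13:30, 14:15–15:45.
Maya free within 09:00–16:00: 09:45–11:00, 11:15–12:00, 13:45–16:00.
Freya ∩ Jamal: 15:00–15:15.
Freya ∩ Jamal ∩ Noor: 15:00–15:15.
Freya ∩ Jamal ∩ Noor ∩ Jun: 15:00–15:15.
Freya ∩ Jamal ∩ Noor ∩ Jun ∩ Maya: 15:00–15:15.
Windows ≥ 15 min: 15:00–15:15.
Latest start in the last window 15:00–15:15 is 15:15 − 15 min = 15:00.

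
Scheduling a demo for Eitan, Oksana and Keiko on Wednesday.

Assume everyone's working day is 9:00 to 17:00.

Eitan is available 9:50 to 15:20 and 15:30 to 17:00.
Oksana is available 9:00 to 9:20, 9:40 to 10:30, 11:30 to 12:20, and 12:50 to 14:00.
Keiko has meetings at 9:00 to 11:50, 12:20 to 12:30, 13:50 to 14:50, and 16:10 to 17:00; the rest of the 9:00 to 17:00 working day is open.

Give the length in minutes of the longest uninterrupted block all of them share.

60 minutes

Keiko free within 09:00–17:00: 11:50–12:20, 12:30–13:50, 14:50–16:10.
Eitan ∩ Oksana: 09:50–10:30, 11:30–12:20, 12:50–14:00.
Eitan ∩ Oksana ∩ Keiko: 11:50–12:20, 12:50–13:50.
Common window lengths: 30, 60 min; longest is 60.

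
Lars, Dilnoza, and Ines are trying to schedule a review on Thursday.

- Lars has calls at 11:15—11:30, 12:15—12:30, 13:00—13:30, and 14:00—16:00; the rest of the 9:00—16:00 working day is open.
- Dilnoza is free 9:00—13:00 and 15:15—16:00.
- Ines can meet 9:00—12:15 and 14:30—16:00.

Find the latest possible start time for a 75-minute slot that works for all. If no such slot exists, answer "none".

Lars free within 09:00–16:00: 09:00–11:15, 11:30–12:15, 12:30–13:00, 13:30–14:00.
Lars ∩ Dilnoza: 09:00–11:15, 11:30–12:15, 12:30–13:00.
Lars ∩ Dilnoza ∩ Ines: 09:00–11:15, 11:30–12:15.
Windows ≥ 75 min: 09:00–11:15.
Latest start in the last window 09:00–11:15 is 11:15 − 75 min = 10:00.

10:00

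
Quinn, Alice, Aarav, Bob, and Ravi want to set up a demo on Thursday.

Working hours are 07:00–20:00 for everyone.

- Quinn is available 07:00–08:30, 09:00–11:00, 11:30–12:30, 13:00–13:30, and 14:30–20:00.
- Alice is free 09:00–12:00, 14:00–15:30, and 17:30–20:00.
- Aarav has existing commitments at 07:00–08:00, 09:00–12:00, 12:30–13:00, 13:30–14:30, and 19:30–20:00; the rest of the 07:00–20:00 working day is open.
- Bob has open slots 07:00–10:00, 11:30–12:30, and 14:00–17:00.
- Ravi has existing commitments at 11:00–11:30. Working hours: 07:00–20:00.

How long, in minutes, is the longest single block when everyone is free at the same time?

Aarav free within 07:00–20:00: 08:00–09:00, 12:00–12:30, 13:00–13:30, 14:30–19:30.
Ravi free within 07:00–20:00: 07:00–11:00, 11:30–20:00.
Quinn ∩ Alice: 09:00–11:00, 11:30–12:00, 14:30–15:30, 17:30–20:00.
Quinn ∩ Alice ∩ Aarav: 14:30–15:30, 17:30–19:30.
Quinn ∩ Alice ∩ Aarav ∩ Bob: 14:30–15:30.
Quinn ∩ Alice ∩ Aarav ∩ Bob ∩ Ravi: 14:30–15:30.
Single common window of 60 minutes.

60 minutes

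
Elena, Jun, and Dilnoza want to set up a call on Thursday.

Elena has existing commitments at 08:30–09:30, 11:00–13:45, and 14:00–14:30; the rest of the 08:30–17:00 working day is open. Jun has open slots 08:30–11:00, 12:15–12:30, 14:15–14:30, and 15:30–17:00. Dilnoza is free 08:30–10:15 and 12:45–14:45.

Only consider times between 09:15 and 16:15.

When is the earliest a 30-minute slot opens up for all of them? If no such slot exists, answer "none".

09:30

Elena free within 08:30–17:00: 09:30–11:00, 13:45–14:00, 14:30–17:00.
Elena ∩ Jun: 09:30–11:00, 15:30–17:00.
Elena ∩ Jun ∩ Dilnoza: 09:30–10:15.
Restricted to 09:15–16:15: 09:30–10:15.
Windows ≥ 30 min: 09:30–10:15.
Earliest such window starts at 09:30.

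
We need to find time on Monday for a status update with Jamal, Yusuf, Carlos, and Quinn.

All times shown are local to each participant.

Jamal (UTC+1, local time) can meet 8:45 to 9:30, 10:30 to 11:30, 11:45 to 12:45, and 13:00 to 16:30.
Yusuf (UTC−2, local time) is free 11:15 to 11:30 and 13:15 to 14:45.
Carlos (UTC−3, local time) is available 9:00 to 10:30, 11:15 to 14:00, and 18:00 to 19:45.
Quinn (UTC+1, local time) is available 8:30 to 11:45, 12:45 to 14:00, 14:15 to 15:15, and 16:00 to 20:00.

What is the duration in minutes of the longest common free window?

Jamal → UTC: 07:45–08:30, 09:30–10:30, 10:45–11:45, 12:00–15:30.
Yusuf → UTC: 13:15–13:30, 15:15–16:45.
Carlos → UTC: 12:00–13:30, 14:15–17:00, 21:00–22:45.
Quinn → UTC: 07:30–10:45, 11:45–13:00, 13:15–14:15, 15:00–19:00.
Jamal ∩ Yusuf: 13:15–13:30, 15:15–15:30.
Jamal ∩ Yusuf ∩ Carlos: 13:15–13:30, 15:15–15:30.
Jamal ∩ Yusuf ∩ Carlos ∩ Quinn: 13:15–13:30, 15:15–15:30.
Common window lengths: 15, 15 min; longest is 15.

15 minutes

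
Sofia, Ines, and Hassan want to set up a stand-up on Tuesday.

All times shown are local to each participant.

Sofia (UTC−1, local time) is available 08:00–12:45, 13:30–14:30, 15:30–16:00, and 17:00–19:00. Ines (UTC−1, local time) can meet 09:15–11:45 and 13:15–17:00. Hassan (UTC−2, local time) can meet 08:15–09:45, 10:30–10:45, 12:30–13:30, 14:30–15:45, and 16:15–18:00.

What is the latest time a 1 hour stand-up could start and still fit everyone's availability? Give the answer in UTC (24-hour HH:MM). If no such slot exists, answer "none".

Sofia → UTC: 09:00–13:45, 14:30–15:30, 16:30–17:00, 18:00–20:00.
Ines → UTC: 10:15–12:45, 14:15–18:00.
Hassan → UTC: 10:15–11:45, 12:30–12:45, 14:30–15:30, 16:30–17:45, 18:15–20:00.
Sofia ∩ Ines: 10:15–12:45, 14:30–15:30, 16:30–17:00.
Sofia ∩ Ines ∩ Hassan: 10:15–11:45, 12:30–12:45, 14:30–15:30, 16:30–17:00.
Windows ≥ 60 min: 10:15–11:45, 14:30–15:30.
Latest start in the last window 14:30–15:30 is 15:30 − 60 min = 14:30.

14:30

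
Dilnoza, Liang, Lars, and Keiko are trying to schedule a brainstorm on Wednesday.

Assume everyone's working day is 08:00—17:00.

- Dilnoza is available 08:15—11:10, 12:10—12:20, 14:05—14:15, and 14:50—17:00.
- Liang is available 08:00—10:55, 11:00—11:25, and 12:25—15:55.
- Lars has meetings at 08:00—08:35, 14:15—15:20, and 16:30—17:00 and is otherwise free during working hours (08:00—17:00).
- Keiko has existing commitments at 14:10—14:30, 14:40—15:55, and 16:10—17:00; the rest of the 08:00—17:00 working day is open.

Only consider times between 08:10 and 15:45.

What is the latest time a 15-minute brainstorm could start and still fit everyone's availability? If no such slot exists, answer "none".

10:40

Lars free within 08:00–17:00: 08:35–14:15, 15:20–16:30.
Keiko free within 08:00–17:00: 08:00–14:10, 14:30–14:40, 15:55–16:10.
Dilnoza ∩ Liang: 08:15–10:55, 11:00–11:10, 14:05–14:15, 14:50–15:55.
Dilnoza ∩ Liang ∩ Lars: 08:35–10:55, 11:00–11:10, 14:05–14:15, 15:20–15:55.
Dilnoza ∩ Liang ∩ Lars ∩ Keiko: 08:35–10:55, 11:00–11:10, 14:05–14:10.
Restricted to 08:10–15:45: 08:35–10:55, 11:00–11:10, 14:05–14:10.
Windows ≥ 15 min: 08:35–10:55.
Latest start in the last window 08:35–10:55 is 10:55 − 15 min = 10:40.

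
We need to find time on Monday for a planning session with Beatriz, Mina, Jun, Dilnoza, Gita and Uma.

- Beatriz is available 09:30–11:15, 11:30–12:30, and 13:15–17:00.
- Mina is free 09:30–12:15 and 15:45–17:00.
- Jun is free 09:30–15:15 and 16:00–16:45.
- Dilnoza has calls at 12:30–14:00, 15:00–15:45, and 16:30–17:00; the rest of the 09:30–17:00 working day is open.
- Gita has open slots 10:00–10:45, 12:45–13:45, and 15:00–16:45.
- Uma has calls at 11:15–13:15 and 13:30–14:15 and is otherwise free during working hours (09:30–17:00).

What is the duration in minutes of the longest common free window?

45 minutes

Dilnoza free within 09:30–17:00: 09:30–12:30, 14:00–15:00, 15:45–16:30.
Uma free within 09:30–17:00: 09:30–11:15, 13:15–13:30, 14:15–17:00.
Beatriz ∩ Mina: 09:30–11:15, 11:30–12:15, 15:45–17:00.
Beatriz ∩ Mina ∩ Jun: 09:30–11:15, 11:30–12:15, 16:00–16:45.
Beatriz ∩ Mina ∩ Jun ∩ Dilnoza: 09:30–11:15, 11:30–12:15, 16:00–16:30.
Beatriz ∩ Mina ∩ Jun ∩ Dilnoza ∩ Gita: 10:00–10:45, 16:00–16:30.
Beatriz ∩ Mina ∩ Jun ∩ Dilnoza ∩ Gita ∩ Uma: 10:00–10:45, 16:00–16:30.
Common window lengths: 45, 30 min; longest is 45.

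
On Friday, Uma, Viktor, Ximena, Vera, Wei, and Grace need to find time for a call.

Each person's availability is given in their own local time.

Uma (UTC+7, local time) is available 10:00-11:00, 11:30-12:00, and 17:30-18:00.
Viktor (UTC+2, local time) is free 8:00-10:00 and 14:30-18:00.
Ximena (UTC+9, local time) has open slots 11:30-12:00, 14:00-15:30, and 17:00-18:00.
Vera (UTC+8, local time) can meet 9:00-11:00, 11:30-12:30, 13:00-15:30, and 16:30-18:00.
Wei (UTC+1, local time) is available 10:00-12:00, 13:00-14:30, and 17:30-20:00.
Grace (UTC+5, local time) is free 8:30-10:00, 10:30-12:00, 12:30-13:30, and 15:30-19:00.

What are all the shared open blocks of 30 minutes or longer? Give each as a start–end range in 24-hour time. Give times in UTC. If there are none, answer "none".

none

Uma → UTC: 03:00–04:00, 04:30–05:00, 10:30–11:00.
Viktor → UTC: 06:00–08:00, 12:30–16:00.
Ximena → UTC: 02:30–03:00, 05:00–06:30, 08:00–09:00.
Vera → UTC: 01:00–03:00, 03:30–04:30, 05:00–07:30, 08:30–10:00.
Wei → UTC: 09:00–11:00, 12:00–13:30, 16:30–19:00.
Grace → UTC: 03:30–05:00, 05:30–07:00, 07:30–08:30, 10:30–14:00.
Uma ∩ Viktor: (none).
Uma ∩ Viktor ∩ Ximena: (none).
Uma ∩ Viktor ∩ Ximena ∩ Vera: (none).
Uma ∩ Viktor ∩ Ximena ∩ Vera ∩ Wei: (none).
Uma ∩ Viktor ∩ Ximena ∩ Vera ∩ Wei ∩ Grace: (none).
Windows ≥ 30 min: (none).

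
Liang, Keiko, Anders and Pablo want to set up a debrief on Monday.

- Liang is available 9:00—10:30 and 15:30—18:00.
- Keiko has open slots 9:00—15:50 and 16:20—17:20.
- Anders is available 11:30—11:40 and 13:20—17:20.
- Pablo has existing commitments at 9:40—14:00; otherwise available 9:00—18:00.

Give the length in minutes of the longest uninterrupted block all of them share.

Pablo free within 09:00–18:00: 09:00–09:40, 14:00–18:00.
Liang ∩ Keiko: 09:00–10:30, 15:30–15:50, 16:20–17:20.
Liang ∩ Keiko ∩ Anders: 15:30–15:50, 16:20–17:20.
Liang ∩ Keiko ∩ Anders ∩ Pablo: 15:30–15:50, 16:20–17:20.
Common window lengths: 20, 60 min; longest is 60.

60 minutes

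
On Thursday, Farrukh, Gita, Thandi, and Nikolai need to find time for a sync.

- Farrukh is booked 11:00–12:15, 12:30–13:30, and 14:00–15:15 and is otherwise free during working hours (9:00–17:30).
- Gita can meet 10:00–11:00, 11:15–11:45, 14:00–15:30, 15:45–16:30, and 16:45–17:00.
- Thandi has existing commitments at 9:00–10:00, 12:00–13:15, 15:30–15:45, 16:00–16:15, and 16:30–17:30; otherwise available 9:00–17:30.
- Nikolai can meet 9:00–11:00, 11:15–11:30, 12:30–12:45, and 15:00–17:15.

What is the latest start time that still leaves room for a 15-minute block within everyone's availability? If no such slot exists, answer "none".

Farrukh free within 09:00–17:30: 09:00–11:00, 12:15–12:30, 13:30–14:00, 15:15–17:30.
Thandi free within 09:00–17:30: 10:00–12:00, 13:15–15:30, 15:45–16:00, 16:15–16:30.
Farrukh ∩ Gita: 10:00–11:00, 15:15–15:30, 15:45–16:30, 16:45–17:00.
Farrukh ∩ Gita ∩ Thandi: 10:00–11:00, 15:15–15:30, 15:45–16:00, 16:15–16:30.
Farrukh ∩ Gita ∩ Thandi ∩ Nikolai: 10:00–11:00, 15:15–15:30, 15:45–16:00, 16:15–16:30.
Windows ≥ 15 min: 10:00–11:00, 15:15–15:30, 15:45–16:00, 16:15–16:30.
Latest start in the last window 16:15–16:30 is 16:30 − 15 min = 16:15.

16:15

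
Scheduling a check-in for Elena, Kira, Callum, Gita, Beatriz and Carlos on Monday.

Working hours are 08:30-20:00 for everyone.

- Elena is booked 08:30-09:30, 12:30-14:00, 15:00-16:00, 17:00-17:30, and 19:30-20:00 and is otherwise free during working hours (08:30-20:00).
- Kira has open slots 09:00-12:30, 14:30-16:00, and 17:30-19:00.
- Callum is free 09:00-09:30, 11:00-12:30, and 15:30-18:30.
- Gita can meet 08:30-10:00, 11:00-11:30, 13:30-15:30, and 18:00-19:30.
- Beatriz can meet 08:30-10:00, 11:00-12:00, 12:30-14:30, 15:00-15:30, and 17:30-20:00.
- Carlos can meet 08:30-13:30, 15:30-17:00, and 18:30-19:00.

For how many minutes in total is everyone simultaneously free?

Elena free within 08:30–20:00: 09:30–12:30, 14:00–15:00, 16:00–17:00, 17:30–19:30.
Elena ∩ Kira: 09:30–12:30, 14:30–15:00, 17:30–19:00.
Elena ∩ Kira ∩ Callum: 11:00–12:30, 17:30–18:30.
Elena ∩ Kira ∩ Callum ∩ Gita: 11:00–11:30, 18:00–18:30.
Elena ∩ Kira ∩ Callum ∩ Gita ∩ Beatriz: 11:00–11:30, 18:00–18:30.
Elena ∩ Kira ∩ Callum ∩ Gita ∩ Beatriz ∩ Carlos: 11:00–11:30.
Total common minutes: 30.

30 minutes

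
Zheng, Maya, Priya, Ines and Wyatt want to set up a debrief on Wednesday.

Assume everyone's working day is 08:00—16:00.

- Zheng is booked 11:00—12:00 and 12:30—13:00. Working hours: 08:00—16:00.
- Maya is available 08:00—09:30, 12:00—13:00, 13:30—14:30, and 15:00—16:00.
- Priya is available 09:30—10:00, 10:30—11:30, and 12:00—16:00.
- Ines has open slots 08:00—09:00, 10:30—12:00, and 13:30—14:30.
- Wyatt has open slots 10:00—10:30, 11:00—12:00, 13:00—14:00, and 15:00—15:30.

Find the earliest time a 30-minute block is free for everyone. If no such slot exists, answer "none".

Zheng free within 08:00–16:00: 08:00–11:00, 12:00–12:30, 13:00–16:00.
Zheng ∩ Maya: 08:00–09:30, 12:00–12:30, 13:30–14:30, 15:00–16:00.
Zheng ∩ Maya ∩ Priya: 12:00–12:30, 13:30–14:30, 15:00–16:00.
Zheng ∩ Maya ∩ Priya ∩ Ines: 13:30–14:30.
Zheng ∩ Maya ∩ Priya ∩ Ines ∩ Wyatt: 13:30–14:00.
Windows ≥ 30 min: 13:30–14:00.
Earliest such window starts at 13:30.

13:30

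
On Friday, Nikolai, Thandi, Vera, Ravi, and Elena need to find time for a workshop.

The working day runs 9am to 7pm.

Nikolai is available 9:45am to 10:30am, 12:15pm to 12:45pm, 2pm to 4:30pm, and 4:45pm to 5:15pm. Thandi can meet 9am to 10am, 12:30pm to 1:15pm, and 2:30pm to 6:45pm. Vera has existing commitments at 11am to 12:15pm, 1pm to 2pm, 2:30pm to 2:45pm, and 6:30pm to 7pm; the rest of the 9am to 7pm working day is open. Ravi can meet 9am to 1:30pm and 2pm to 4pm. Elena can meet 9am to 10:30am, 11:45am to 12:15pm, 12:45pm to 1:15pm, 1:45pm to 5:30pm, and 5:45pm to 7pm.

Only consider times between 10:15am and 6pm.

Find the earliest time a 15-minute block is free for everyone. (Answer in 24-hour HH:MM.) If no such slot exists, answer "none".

Vera free within 09:00–19:00: 09:00–11:00, 12:15–13:00, 14:00–14:30, 14:45–18:30.
Nikolai ∩ Thandi: 09:45–10:00, 12:30–12:45, 14:30–16:30, 16:45–17:15.
Nikolai ∩ Thandi ∩ Vera: 09:45–10:00, 12:30–12:45, 14:45–16:30, 16:45–17:15.
Nikolai ∩ Thandi ∩ Vera ∩ Ravi: 09:45–10:00, 12:30–12:45, 14:45–16:00.
Nikolai ∩ Thandi ∩ Vera ∩ Ravi ∩ Elena: 09:45–10:00, 14:45–16:00.
Restricted to 10:15–18:00: 14:45–16:00.
Windows ≥ 15 min: 14:45–16:00.
Earliest such window starts at 14:45.

14:45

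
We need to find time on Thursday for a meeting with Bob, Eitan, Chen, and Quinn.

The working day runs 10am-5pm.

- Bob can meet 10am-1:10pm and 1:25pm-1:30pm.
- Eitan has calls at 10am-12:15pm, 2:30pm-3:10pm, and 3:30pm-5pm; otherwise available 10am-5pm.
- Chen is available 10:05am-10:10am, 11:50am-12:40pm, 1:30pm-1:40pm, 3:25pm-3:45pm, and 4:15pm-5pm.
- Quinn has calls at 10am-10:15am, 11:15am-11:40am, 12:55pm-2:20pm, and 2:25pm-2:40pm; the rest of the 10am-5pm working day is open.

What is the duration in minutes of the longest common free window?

Eitan free within 10:00–17:00: 12:15–14:30, 15:10–15:30.
Quinn free within 10:00–17:00: 10:15–11:15, 11:40–12:55, 14:20–14:25, 14:40–17:00.
Bob ∩ Eitan: 12:15–13:10, 13:25–13:30.
Bob ∩ Eitan ∩ Chen: 12:15–12:40.
Bob ∩ Eitan ∩ Chen ∩ Quinn: 12:15–12:40.
Single common window of 25 minutes.

25 minutes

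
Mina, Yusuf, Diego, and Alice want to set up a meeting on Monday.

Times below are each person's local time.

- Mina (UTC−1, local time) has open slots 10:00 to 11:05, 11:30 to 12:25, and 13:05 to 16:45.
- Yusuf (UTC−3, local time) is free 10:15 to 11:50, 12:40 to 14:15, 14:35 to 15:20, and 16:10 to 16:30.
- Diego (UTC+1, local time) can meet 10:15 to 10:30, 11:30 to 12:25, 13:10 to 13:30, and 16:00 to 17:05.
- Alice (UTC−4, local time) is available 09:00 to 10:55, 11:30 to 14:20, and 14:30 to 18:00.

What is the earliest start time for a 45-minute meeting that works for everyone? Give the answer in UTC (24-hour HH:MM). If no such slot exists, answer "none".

Mina → UTC: 11:00–12:05, 12:30–13:25, 14:05–17:45.
Yusuf → UTC: 13:15–14:50, 15:40–17:15, 17:35–18:20, 19:10–19:30.
Diego → UTC: 09:15–09:30, 10:30–11:25, 12:10–12:30, 15:00–16:05.
Alice → UTC: 13:00–14:55, 15:30–18:20, 18:30–22:00.
Mina ∩ Yusuf: 13:15–13:25, 14:05–14:50, 15:40–17:15, 17:35–17:45.
Mina ∩ Yusuf ∩ Diego: 15:40–16:05.
Mina ∩ Yusuf ∩ Diego ∩ Alice: 15:40–16:05.
Windows ≥ 45 min: (none).

none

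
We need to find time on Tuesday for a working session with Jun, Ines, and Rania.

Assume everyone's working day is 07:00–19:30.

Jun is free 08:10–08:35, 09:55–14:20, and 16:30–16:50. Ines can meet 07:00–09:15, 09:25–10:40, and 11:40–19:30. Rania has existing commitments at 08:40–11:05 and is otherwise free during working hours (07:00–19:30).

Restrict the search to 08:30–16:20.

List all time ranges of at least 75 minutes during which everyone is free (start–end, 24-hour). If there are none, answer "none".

Rania free within 07:00–19:30: 07:00–08:40, 11:05–19:30.
Jun ∩ Ines: 08:10–08:35, 09:55–10:40, 11:40–14:20, 16:30–16:50.
Jun ∩ Ines ∩ Rania: 08:10–08:35, 11:40–14:20, 16:30–16:50.
Restricted to 08:30–16:20: 08:30–08:35, 11:40–14:20.
Windows ≥ 75 min: 11:40–14:20.

11:40–14:20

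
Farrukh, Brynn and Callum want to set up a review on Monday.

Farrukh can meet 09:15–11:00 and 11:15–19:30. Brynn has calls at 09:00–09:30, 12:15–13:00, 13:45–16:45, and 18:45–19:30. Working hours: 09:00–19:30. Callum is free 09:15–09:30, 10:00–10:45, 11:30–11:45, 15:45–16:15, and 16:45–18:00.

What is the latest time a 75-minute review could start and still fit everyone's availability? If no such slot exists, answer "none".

Brynn free within 09:00–19:30: 09:30–12:15, 13:00–13:45, 16:45–18:45.
Farrukh ∩ Brynn: 09:30–11:00, 11:15–12:15, 13:00–13:45, 16:45–18:45.
Farrukh ∩ Brynn ∩ Callum: 10:00–10:45, 11:30–11:45, 16:45–18:00.
Windows ≥ 75 min: 16:45–18:00.
Latest start in the last window 16:45–18:00 is 18:00 − 75 min = 16:45.

16:45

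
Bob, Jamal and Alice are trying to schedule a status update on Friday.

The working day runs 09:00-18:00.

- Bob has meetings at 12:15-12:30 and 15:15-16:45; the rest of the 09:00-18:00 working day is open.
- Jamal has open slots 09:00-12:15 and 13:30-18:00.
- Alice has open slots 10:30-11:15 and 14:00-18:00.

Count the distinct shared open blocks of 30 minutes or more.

3

Bob free within 09:00–18:00: 09:00–12:15, 12:30–15:15, 16:45–18:00.
Bob ∩ Jamal: 09:00–12:15, 13:30–15:15, 16:45–18:00.
Bob ∩ Jamal ∩ Alice: 10:30–11:15, 14:00–15:15, 16:45–18:00.
Windows ≥ 30 min: 10:30–11:15, 14:00–15:15, 16:45–18:00.
That's 3 windows.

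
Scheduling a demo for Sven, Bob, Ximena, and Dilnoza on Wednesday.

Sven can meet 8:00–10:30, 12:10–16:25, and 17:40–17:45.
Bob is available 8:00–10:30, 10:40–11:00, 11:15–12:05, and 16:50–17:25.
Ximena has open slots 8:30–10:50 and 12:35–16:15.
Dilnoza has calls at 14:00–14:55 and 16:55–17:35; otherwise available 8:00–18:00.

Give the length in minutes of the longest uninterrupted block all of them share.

Dilnoza free within 08:00–18:00: 08:00–14:00, 14:55–16:55, 17:35–18:00.
Sven ∩ Bob: 08:00–10:30.
Sven ∩ Bob ∩ Ximena: 08:30–10:30.
Sven ∩ Bob ∩ Ximena ∩ Dilnoza: 08:30–10:30.
Single common window of 120 minutes.

120 minutes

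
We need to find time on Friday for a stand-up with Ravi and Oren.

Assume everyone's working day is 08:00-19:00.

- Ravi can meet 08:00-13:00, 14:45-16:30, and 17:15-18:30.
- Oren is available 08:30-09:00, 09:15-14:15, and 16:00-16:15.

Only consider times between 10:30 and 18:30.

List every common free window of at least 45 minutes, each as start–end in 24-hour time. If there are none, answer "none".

10:30–13:00

Ravi ∩ Oren: 08:30–09:00, 09:15–13:00, 16:00–16:15.
Restricted to 10:30–18:30: 10:30–13:00, 16:00–16:15.
Windows ≥ 45 min: 10:30–13:00.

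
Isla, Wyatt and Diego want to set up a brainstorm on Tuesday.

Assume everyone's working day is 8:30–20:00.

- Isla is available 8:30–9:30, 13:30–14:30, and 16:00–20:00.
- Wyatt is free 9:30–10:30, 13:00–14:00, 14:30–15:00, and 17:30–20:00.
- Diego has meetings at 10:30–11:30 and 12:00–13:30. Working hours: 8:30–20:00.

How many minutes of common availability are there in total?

Diego free within 08:30–20:00: 08:30–10:30, 11:30–12:00, 13:30–20:00.
Isla ∩ Wyatt: 13:30–14:00, 17:30–20:00.
Isla ∩ Wyatt ∩ Diego: 13:30–14:00, 17:30–20:00.
Total common minutes: 30 + 150 = 180.

180 minutes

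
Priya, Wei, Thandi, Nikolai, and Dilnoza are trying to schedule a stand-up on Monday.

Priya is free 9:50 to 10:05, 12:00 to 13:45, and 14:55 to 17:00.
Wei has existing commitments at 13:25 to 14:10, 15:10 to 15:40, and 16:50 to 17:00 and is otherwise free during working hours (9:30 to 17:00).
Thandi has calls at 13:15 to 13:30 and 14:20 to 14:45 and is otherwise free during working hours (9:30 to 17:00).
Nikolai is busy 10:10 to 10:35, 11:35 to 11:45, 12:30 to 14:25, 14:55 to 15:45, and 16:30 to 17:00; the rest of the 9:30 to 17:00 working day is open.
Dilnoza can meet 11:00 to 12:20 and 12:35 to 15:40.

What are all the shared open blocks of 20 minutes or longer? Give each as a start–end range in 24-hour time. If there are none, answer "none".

12:00–12:20

Wei free within 09:30–17:00: 09:30–13:25, 14:10–15:10, 15:40–16:50.
Thandi free within 09:30–17:00: 09:30–13:15, 13:30–14:20, 14:45–17:00.
Nikolai free within 09:30–17:00: 09:30–10:10, 10:35–11:35, 11:45–12:30, 14:25–14:55, 15:45–16:30.
Priya ∩ Wei: 09:50–10:05, 12:00–13:25, 14:55–15:10, 15:40–16:50.
Priya ∩ Wei ∩ Thandi: 09:50–10:05, 12:00–13:15, 14:55–15:10, 15:40–16:50.
Priya ∩ Wei ∩ Thandi ∩ Nikolai: 09:50–10:05, 12:00–12:30, 15:45–16:30.
Priya ∩ Wei ∩ Thandi ∩ Nikolai ∩ Dilnoza: 12:00–12:20.
Windows ≥ 20 min: 12:00–12:20.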